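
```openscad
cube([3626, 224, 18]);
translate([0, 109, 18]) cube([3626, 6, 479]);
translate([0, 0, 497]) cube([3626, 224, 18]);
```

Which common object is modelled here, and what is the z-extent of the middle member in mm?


An I-beam. The web height is 479 mm.

Two wide flanges with a thin centred web — an I-beam. Overall 515 mm minus two 18 mm flanges gives a web of 515 − 2·18 = 479 mm.


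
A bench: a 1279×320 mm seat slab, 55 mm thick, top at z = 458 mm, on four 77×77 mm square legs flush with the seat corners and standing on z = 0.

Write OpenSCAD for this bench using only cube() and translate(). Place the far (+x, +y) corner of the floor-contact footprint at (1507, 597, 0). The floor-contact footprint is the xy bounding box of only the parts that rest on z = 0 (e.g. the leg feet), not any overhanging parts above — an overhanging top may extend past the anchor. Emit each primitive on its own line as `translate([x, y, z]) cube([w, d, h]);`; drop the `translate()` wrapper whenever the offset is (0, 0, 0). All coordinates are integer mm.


translate([228, 277, 403]) cube([1279, 320, 55]);
translate([228, 277, 0]) cube([77, 77, 403]);
translate([228, 520, 0]) cube([77, 77, 403]);
translate([1430, 277, 0]) cube([77, 77, 403]);
translate([1430, 520, 0]) cube([77, 77, 403]);


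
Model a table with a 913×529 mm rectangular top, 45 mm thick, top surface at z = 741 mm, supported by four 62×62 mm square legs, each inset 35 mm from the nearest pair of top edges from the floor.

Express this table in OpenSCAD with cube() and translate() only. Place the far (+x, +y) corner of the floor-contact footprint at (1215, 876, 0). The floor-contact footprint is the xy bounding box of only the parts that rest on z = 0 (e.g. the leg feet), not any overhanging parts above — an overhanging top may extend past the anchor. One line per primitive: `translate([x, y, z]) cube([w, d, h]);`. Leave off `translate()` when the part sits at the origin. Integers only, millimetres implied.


translate([337, 382, 696]) cube([913, 529, 45]);
translate([372, 417, 0]) cube([62, 62, 696]);
translate([1153, 417, 0]) cube([62, 62, 696]);
translate([372, 814, 0]) cube([62, 62, 696]);
translate([1153, 814, 0]) cube([62, 62, 696]);


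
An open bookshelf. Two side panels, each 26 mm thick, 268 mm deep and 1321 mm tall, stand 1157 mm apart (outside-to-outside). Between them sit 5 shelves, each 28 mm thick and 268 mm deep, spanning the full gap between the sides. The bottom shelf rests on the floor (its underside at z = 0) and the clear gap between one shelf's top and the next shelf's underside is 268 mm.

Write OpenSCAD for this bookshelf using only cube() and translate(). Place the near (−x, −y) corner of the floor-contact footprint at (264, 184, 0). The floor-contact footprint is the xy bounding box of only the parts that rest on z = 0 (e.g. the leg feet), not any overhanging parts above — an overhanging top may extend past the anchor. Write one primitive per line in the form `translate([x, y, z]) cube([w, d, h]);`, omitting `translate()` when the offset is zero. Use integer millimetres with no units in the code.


translate([264, 184, 0]) cube([26, 268, 1321]);
translate([1395, 184, 0]) cube([26, 268, 1321]);
translate([290, 184, 0]) cube([1105, 268, 28]);
translate([290, 184, 296]) cube([1105, 268, 28]);
translate([290, 184, 592]) cube([1105, 268, 28]);
translate([290, 184, 888]) cube([1105, 268, 28]);
translate([290, 184, 1184]) cube([1105, 268, 28]);


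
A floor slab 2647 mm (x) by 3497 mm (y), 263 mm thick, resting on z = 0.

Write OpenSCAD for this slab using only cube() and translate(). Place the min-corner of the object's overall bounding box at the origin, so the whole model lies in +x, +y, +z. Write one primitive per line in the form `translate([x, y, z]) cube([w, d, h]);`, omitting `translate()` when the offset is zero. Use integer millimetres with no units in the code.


cube([2647, 3497, 263]);


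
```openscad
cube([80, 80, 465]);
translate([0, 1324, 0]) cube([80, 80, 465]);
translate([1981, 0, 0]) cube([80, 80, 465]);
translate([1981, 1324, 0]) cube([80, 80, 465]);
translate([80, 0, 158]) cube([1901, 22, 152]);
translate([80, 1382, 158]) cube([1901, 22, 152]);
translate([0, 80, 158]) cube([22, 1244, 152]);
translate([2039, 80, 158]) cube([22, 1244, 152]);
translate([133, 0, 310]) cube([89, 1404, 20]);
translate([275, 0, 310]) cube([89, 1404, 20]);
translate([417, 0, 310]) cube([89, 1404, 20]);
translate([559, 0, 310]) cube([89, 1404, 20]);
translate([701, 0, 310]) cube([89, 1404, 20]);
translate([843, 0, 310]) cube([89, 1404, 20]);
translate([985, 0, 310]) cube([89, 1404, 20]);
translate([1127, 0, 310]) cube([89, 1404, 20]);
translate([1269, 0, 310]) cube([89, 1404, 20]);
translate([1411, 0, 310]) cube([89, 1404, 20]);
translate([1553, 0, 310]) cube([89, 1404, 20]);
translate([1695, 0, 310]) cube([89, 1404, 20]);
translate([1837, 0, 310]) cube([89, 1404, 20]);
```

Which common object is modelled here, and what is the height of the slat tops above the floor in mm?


A bed frame. The slat-top height is 330 mm.

Four posts, four rails, and a row of slats — a bed frame. Slats sit on the rails at z = 158 + 152 = 310; with slat thickness 20, the top is 330 mm.


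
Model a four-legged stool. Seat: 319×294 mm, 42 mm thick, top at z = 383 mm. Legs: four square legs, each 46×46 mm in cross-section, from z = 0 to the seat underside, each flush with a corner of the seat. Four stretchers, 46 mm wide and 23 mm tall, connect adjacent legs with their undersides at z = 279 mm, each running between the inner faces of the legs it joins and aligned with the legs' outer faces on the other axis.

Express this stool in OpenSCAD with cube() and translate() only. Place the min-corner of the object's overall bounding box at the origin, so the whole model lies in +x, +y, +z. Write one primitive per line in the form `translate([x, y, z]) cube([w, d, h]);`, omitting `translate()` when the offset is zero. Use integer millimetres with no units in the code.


translate([0, 0, 341]) cube([319, 294, 42]);
cube([46, 46, 341]);
translate([273, 0, 0]) cube([46, 46, 341]);
translate([0, 248, 0]) cube([46, 46, 341]);
translate([273, 248, 0]) cube([46, 46, 341]);
translate([46, 0, 279]) cube([227, 46, 23]);
translate([46, 248, 279]) cube([227, 46, 23]);
translate([0, 46, 279]) cube([46, 202, 23]);
translate([273, 46, 279]) cube([46, 202, 23]);


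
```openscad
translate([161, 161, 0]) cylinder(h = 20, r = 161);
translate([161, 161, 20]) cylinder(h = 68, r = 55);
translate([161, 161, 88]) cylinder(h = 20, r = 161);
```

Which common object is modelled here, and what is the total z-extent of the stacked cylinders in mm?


A spool. The overall height is 108 mm.

Three coaxial cylinders, large–small–large — a spool. Two 20 mm flanges and a 68 mm core give 20 + 68 + 20 = 108 mm.


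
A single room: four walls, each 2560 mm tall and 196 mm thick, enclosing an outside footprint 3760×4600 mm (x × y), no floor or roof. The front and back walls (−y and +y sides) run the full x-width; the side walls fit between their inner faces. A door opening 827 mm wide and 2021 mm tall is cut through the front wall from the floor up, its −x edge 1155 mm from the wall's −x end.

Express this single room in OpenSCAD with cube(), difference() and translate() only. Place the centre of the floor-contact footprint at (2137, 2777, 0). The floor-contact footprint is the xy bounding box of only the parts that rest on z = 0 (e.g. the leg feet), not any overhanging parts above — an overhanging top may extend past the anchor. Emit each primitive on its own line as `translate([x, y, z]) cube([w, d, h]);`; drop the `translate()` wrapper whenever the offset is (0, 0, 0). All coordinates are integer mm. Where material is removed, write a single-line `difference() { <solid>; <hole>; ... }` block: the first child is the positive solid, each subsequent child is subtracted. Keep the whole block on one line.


difference() { translate([257, 477, 0]) cube([3760, 196, 2560]); translate([1412, 477, 0]) cube([827, 196, 2021]); }
translate([257, 4881, 0]) cube([3760, 196, 2560]);
translate([257, 673, 0]) cube([196, 4208, 2560]);
translate([3821, 673, 0]) cube([196, 4208, 2560]);


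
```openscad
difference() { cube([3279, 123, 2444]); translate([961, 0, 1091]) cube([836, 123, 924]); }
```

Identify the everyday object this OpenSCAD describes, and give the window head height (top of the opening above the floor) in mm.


A wall with a window opening. The window head height is 2015 mm.

A wall with a rectangular opening subtracted — a window. Sill at z = 1091, opening 924 mm tall, so the head is at 1091 + 924 = 2015 mm.


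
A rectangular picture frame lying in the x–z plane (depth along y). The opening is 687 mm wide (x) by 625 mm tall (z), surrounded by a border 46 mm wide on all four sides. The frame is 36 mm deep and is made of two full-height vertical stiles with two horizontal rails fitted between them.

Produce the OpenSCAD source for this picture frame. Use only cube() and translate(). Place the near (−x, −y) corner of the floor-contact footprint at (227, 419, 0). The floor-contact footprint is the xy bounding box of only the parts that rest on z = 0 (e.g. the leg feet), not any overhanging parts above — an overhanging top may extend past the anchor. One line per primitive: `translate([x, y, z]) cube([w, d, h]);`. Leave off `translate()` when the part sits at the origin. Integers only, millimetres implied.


translate([227, 419, 0]) cube([46, 36, 717]);
translate([960, 419, 0]) cube([46, 36, 717]);
translate([273, 419, 0]) cube([687, 36, 46]);
translate([273, 419, 671]) cube([687, 36, 46]);


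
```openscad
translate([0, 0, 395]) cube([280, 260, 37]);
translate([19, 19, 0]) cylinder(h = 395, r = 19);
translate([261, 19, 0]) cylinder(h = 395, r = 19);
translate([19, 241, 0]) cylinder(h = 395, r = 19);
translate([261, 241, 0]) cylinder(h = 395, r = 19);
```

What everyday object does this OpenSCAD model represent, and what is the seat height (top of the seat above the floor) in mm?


A stool. The seat height is 432 mm.

A 280×260×37 slab at z = 395 on four corner cylinders — a stool. The seat top is 395 + 37 = 432 mm.


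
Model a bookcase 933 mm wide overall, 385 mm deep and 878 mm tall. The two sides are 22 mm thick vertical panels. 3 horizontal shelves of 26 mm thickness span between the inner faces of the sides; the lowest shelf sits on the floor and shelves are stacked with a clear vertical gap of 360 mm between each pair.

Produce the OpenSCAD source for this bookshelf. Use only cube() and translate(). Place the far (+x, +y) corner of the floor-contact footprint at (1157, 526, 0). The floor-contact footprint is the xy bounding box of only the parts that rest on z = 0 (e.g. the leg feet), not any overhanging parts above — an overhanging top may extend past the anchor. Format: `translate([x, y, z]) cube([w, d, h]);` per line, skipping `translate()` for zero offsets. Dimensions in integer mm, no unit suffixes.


translate([224, 141, 0]) cube([22, 385, 878]);
translate([1135, 141, 0]) cube([22, 385, 878]);
translate([246, 141, 0]) cube([889, 385, 26]);
translate([246, 141, 386]) cube([889, 385, 26]);
translate([246, 141, 772]) cube([889, 385, 26]);


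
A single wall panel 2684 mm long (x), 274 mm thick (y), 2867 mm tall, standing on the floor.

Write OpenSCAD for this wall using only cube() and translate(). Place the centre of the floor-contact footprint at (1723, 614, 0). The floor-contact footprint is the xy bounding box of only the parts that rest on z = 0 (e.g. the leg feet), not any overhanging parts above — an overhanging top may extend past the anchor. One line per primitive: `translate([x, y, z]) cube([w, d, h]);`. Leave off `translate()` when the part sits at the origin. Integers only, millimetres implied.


translate([381, 477, 0]) cube([2684, 274, 2867]);


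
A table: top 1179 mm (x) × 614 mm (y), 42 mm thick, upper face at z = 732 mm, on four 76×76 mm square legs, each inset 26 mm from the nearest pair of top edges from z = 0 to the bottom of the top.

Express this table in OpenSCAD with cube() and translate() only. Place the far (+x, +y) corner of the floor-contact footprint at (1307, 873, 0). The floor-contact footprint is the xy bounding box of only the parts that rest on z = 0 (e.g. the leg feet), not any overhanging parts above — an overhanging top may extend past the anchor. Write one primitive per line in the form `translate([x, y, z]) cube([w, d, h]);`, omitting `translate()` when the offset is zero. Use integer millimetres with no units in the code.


// leg_h = 732 - 42 = 690
translate([154, 285, 690]) cube([1179, 614, 42]);
translate([180, 311, 0]) cube([76, 76, 690]);
translate([1231, 311, 0]) cube([76, 76, 690]);
translate([180, 797, 0]) cube([76, 76, 690]);
translate([1231, 797, 0]) cube([76, 76, 690]);


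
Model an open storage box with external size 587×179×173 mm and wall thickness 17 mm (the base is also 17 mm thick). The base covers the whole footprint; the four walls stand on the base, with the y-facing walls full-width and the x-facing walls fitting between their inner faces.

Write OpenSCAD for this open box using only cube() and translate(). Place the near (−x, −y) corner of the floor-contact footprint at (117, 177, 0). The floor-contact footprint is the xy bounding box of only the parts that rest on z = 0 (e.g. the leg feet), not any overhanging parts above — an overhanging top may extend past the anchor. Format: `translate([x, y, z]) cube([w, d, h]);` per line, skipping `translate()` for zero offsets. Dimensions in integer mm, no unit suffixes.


translate([117, 177, 0]) cube([587, 179, 17]);
translate([117, 177, 17]) cube([587, 17, 156]);
translate([117, 339, 17]) cube([587, 17, 156]);
translate([117, 194, 17]) cube([17, 145, 156]);
translate([687, 194, 17]) cube([17, 145, 156]);


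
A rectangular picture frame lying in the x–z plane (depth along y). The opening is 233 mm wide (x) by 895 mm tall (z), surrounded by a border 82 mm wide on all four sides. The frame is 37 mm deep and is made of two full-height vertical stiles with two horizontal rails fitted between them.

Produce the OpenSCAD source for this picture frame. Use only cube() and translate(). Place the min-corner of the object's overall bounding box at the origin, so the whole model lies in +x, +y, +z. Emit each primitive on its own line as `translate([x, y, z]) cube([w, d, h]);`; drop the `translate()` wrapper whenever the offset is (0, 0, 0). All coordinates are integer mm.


cube([82, 37, 1059]);
translate([315, 0, 0]) cube([82, 37, 1059]);
translate([82, 0, 0]) cube([233, 37, 82]);
translate([82, 0, 977]) cube([233, 37, 82]);


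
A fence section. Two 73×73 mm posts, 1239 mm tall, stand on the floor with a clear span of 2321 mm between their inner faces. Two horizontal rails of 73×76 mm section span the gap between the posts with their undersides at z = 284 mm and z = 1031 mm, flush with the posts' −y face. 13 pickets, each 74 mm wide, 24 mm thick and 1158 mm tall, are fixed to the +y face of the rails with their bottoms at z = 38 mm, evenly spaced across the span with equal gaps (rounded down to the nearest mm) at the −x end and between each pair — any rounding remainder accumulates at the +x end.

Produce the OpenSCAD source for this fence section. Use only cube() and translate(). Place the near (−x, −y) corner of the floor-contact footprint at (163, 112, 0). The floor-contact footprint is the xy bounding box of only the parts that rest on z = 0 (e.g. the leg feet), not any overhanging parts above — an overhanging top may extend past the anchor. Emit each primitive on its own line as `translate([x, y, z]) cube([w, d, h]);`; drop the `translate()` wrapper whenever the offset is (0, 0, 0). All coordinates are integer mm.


translate([163, 112, 0]) cube([73, 73, 1239]);
translate([2557, 112, 0]) cube([73, 73, 1239]);
translate([236, 112, 284]) cube([2321, 73, 76]);
translate([236, 112, 1031]) cube([2321, 73, 76]);
translate([333, 185, 38]) cube([74, 24, 1158]);
translate([504, 185, 38]) cube([74, 24, 1158]);
translate([675, 185, 38]) cube([74, 24, 1158]);
translate([846, 185, 38]) cube([74, 24, 1158]);
translate([1017, 185, 38]) cube([74, 24, 1158]);
translate([1188, 185, 38]) cube([74, 24, 1158]);
translate([1359, 185, 38]) cube([74, 24, 1158]);
translate([1530, 185, 38]) cube([74, 24, 1158]);
translate([1701, 185, 38]) cube([74, 24, 1158]);
translate([1872, 185, 38]) cube([74, 24, 1158]);
translate([2043, 185, 38]) cube([74, 24, 1158]);
translate([2214, 185, 38]) cube([74, 24, 1158]);
translate([2385, 185, 38]) cube([74, 24, 1158]);


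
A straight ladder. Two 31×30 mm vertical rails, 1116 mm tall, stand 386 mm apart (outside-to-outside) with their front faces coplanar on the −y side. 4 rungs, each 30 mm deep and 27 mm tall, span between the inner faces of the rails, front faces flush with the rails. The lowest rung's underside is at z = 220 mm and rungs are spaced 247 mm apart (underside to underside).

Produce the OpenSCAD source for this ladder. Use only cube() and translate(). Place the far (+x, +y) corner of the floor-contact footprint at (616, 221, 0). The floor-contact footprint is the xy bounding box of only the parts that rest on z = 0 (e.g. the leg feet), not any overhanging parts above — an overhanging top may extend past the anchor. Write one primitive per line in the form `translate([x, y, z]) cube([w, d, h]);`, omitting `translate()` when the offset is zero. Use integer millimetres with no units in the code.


translate([230, 191, 0]) cube([31, 30, 1116]);
translate([585, 191, 0]) cube([31, 30, 1116]);
translate([261, 191, 220]) cube([324, 30, 27]);
translate([261, 191, 467]) cube([324, 30, 27]);
translate([261, 191, 714]) cube([324, 30, 27]);
translate([261, 191, 961]) cube([324, 30, 27]);


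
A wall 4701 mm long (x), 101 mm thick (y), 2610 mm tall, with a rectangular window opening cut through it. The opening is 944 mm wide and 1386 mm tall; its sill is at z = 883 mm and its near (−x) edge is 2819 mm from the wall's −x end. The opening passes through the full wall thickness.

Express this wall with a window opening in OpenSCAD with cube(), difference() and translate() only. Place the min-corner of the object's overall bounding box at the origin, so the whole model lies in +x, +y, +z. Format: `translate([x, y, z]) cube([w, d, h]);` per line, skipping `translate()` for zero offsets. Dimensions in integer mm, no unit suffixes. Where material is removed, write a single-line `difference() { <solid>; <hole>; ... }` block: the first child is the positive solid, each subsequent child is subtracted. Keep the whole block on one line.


difference() { cube([4701, 101, 2610]); translate([2819, 0, 883]) cube([944, 101, 1386]); }


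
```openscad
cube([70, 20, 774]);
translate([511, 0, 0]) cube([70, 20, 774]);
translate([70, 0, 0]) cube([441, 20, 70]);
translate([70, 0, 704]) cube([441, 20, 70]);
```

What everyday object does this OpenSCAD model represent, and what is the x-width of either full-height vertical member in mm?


A picture frame. The border width is 70 mm.

Four thin pieces enclosing a rectangular opening — a picture frame. The two full-height stiles are 774 mm tall; the top rail sits at z = 704 and is 70 mm tall, so the border above the opening is 774 − 704 = 70 mm, matching the stile x-width.


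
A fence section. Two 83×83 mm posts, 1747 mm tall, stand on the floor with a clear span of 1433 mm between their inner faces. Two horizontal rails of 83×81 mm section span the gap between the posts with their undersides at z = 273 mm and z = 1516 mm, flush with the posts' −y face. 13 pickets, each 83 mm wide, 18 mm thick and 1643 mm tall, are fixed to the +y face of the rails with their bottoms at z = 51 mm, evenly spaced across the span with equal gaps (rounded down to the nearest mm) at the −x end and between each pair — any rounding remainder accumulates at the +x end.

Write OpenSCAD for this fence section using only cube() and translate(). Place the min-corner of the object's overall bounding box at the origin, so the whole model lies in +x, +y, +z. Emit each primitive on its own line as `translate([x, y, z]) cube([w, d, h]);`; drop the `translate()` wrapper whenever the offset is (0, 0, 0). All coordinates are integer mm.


cube([83, 83, 1747]);
translate([1516, 0, 0]) cube([83, 83, 1747]);
translate([83, 0, 273]) cube([1433, 83, 81]);
translate([83, 0, 1516]) cube([1433, 83, 81]);
translate([108, 83, 51]) cube([83, 18, 1643]);
translate([216, 83, 51]) cube([83, 18, 1643]);
translate([324, 83, 51]) cube([83, 18, 1643]);
translate([432, 83, 51]) cube([83, 18, 1643]);
translate([540, 83, 51]) cube([83, 18, 1643]);
translate([648, 83, 51]) cube([83, 18, 1643]);
translate([756, 83, 51]) cube([83, 18, 1643]);
translate([864, 83, 51]) cube([83, 18, 1643]);
translate([972, 83, 51]) cube([83, 18, 1643]);
translate([1080, 83, 51]) cube([83, 18, 1643]);
translate([1188, 83, 51]) cube([83, 18, 1643]);
translate([1296, 83, 51]) cube([83, 18, 1643]);
translate([1404, 83, 51]) cube([83, 18, 1643]);


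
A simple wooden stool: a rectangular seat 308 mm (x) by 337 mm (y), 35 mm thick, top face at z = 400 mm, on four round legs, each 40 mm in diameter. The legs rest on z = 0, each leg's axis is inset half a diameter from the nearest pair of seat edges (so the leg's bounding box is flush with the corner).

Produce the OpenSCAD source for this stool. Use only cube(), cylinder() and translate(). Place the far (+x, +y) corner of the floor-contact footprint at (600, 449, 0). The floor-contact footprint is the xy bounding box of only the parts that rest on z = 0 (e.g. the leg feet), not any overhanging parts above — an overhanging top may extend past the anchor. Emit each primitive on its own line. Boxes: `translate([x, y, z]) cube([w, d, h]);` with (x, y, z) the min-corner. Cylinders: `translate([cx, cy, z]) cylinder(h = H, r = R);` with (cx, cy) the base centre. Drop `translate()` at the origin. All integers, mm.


translate([292, 112, 365]) cube([308, 337, 35]);
translate([312, 132, 0]) cylinder(h = 365, r = 20);
translate([580, 132, 0]) cylinder(h = 365, r = 20);
translate([312, 429, 0]) cylinder(h = 365, r = 20);
translate([580, 429, 0]) cylinder(h = 365, r = 20);


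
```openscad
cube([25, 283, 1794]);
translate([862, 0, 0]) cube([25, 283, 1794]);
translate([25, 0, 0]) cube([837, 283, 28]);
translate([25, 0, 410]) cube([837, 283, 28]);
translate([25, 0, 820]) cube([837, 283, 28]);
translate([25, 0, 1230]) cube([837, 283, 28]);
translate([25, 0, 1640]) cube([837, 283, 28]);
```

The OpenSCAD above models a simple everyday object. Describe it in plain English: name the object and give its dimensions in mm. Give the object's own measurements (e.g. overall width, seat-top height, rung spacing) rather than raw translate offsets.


An open bookshelf. Two side panels, each 25 mm thick, 283 mm deep and 1794 mm tall, stand 887 mm apart (outside-to-outside). Between them sit 5 shelves, each 28 mm thick and 283 mm deep, spanning the full gap between the sides. The bottom shelf rests on the floor (its underside at z = 0) and the clear gap between one shelf's top and the next shelf's underside is 382 mm.


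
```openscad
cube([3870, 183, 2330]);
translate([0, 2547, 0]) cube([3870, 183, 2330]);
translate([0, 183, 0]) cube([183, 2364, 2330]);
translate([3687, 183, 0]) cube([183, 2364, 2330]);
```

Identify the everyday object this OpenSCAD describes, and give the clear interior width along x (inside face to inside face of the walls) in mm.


A house (or room) frame. The interior width is 3504 mm.

Four 2330 mm walls enclosing a rectangle with no floor or roof — a room or house frame. Outside width is 3870 mm and wall thickness is 183 mm, so the interior width is 3870 − 2 × 183 = 3504 mm.


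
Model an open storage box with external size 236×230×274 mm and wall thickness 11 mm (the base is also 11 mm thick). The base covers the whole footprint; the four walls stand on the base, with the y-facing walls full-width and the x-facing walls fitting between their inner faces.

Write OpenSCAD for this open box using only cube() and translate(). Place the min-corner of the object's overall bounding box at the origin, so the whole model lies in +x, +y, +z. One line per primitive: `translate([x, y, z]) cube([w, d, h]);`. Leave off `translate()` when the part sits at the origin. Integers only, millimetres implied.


cube([236, 230, 11]);
translate([0, 0, 11]) cube([236, 11, 263]);
translate([0, 219, 11]) cube([236, 11, 263]);
translate([0, 11, 11]) cube([11, 208, 263]);
translate([225, 11, 11]) cube([11, 208, 263]);


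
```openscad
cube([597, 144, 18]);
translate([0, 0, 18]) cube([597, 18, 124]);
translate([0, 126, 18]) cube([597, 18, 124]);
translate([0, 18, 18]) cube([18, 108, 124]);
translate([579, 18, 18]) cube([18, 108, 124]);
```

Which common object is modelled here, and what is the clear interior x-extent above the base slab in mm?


An open box. The internal width is 561 mm.

A 597×144 base slab with four walls standing on it — an open box. The base is 597 mm wide and the walls are 18 mm thick, so the internal width is 597 − 2 × 18 = 561 mm.


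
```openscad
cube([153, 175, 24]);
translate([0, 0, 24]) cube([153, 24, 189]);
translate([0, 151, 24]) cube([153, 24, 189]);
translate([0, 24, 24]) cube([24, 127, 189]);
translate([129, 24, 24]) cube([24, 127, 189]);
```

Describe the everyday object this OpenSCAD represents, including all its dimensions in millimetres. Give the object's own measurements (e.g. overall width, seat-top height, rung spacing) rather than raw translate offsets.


An open-topped rectangular box: outside dimensions 153×175×213 mm, with a uniform wall and base thickness of 24 mm. The base is a full 153×175 slab on the floor; four walls sit on top of the base. The front and back walls (the −y and +y sides) span the full width; the two side walls fit between them.


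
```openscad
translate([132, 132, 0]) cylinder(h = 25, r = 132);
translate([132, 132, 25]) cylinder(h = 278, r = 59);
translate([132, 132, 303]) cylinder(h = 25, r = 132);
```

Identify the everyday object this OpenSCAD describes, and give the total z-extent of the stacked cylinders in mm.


A spool. The overall height is 328 mm.

Three coaxial cylinders, large–small–large — a spool. Two 25 mm flanges and a 278 mm core give 25 + 278 + 25 = 328 mm.


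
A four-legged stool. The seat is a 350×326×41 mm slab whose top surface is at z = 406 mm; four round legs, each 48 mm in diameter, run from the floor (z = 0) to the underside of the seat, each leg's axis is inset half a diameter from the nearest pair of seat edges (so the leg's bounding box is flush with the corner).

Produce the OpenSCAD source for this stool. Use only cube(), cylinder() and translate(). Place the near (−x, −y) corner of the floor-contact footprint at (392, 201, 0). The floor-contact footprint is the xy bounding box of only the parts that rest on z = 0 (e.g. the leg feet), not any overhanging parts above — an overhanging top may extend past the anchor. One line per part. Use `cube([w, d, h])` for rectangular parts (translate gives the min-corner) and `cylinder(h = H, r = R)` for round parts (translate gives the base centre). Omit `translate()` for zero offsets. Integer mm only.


// leg_h = 406 - 41 = 365
translate([392, 201, 365]) cube([350, 326, 41]);
translate([416, 225, 0]) cylinder(h = 365, r = 24);
translate([718, 225, 0]) cylinder(h = 365, r = 24);
translate([416, 503, 0]) cylinder(h = 365, r = 24);
translate([718, 503, 0]) cylinder(h = 365, r = 24);


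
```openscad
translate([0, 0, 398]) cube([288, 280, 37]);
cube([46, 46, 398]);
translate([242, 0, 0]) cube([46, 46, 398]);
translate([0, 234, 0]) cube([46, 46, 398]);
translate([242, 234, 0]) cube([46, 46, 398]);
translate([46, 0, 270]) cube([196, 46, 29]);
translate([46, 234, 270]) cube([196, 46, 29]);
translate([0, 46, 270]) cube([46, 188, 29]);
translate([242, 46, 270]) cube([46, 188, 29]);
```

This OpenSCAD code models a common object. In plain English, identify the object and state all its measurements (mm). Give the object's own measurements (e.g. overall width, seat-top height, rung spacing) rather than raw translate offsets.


A four-legged stool. The seat is a 288×280×37 mm slab whose top surface is at z = 435 mm; four square legs, each 46×46 mm in cross-section, run from the floor (z = 0) to the underside of the seat, each flush with a corner of the seat. Four stretchers, 46 mm wide and 29 mm tall, connect adjacent legs with their undersides at z = 270 mm, each running between the inner faces of the legs it joins and aligned with the legs' outer faces on the other axis.


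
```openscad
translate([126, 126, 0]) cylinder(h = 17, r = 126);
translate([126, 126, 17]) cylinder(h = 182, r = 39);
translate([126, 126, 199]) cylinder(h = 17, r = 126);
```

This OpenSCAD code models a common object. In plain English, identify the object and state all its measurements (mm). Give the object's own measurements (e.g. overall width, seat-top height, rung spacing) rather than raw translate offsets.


A spool: two coaxial disc flanges of radius 126 mm and thickness 17 mm, joined by a core cylinder of radius 39 mm and height 182 mm. The lower flange rests on z = 0 and the three cylinders share a vertical axis.


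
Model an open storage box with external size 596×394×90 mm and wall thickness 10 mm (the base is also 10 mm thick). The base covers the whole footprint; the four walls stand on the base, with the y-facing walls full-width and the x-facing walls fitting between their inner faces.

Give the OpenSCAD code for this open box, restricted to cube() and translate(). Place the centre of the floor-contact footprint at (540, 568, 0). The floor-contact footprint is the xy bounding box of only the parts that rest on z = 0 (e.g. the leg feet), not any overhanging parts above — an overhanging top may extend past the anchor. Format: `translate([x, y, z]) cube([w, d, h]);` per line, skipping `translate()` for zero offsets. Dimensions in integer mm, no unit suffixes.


translate([242, 371, 0]) cube([596, 394, 10]);
translate([242, 371, 10]) cube([596, 10, 80]);
translate([242, 755, 10]) cube([596, 10, 80]);
translate([242, 381, 10]) cube([10, 374, 80]);
translate([828, 381, 10]) cube([10, 374, 80]);


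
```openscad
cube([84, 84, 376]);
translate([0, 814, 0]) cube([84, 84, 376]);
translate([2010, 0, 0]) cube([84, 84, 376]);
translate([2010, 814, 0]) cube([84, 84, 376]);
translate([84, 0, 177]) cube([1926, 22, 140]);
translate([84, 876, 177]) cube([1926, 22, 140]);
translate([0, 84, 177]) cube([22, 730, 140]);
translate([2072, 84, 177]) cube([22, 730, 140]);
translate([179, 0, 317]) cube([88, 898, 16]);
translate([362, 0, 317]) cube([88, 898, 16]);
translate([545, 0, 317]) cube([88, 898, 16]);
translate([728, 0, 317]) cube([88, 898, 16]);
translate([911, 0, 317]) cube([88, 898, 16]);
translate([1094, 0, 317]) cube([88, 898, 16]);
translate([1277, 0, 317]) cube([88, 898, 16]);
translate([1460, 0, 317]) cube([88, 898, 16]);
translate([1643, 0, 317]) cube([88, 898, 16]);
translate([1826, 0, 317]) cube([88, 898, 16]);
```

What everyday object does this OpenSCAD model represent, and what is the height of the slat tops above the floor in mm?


A bed frame. The slat-top height is 333 mm.

Four posts, four rails, and a row of slats — a bed frame. Slats sit on the rails at z = 177 + 140 = 317; with slat thickness 16, the top is 333 mm.


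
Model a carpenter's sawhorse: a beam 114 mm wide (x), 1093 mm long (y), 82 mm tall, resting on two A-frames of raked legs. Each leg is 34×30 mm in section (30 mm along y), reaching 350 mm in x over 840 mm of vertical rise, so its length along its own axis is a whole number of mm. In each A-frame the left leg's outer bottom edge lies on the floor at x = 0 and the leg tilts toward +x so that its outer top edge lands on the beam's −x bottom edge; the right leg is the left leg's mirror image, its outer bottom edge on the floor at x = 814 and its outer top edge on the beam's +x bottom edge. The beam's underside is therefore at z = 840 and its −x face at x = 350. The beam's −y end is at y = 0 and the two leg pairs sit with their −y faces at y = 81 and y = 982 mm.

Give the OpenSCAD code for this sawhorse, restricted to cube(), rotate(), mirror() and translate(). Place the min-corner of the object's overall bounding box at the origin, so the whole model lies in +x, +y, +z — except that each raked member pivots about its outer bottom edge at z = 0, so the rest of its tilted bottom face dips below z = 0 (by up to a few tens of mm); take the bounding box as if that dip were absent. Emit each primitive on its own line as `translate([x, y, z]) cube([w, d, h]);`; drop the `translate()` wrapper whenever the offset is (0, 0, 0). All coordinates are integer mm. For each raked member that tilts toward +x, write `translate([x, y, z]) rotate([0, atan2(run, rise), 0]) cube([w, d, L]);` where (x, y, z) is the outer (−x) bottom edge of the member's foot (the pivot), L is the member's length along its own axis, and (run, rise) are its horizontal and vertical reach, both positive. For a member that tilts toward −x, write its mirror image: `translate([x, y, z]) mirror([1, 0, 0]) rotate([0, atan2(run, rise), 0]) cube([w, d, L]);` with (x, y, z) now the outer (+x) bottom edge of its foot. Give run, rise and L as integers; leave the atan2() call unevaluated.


translate([350, 0, 840]) cube([114, 1093, 82]);
translate([0, 81, 0]) rotate([0, atan2(350, 840), 0]) cube([34, 30, 910]);
translate([814, 81, 0]) mirror([1, 0, 0]) rotate([0, atan2(350, 840), 0]) cube([34, 30, 910]);
translate([0, 982, 0]) rotate([0, atan2(350, 840), 0]) cube([34, 30, 910]);
translate([814, 982, 0]) mirror([1, 0, 0]) rotate([0, atan2(350, 840), 0]) cube([34, 30, 910]);


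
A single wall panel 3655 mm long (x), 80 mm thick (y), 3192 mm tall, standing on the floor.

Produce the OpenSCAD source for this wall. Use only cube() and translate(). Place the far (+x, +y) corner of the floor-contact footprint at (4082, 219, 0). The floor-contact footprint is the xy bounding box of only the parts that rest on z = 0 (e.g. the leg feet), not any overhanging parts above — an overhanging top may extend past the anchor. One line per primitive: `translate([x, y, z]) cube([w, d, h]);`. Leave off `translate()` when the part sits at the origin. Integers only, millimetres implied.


translate([427, 139, 0]) cube([3655, 80, 3192]);


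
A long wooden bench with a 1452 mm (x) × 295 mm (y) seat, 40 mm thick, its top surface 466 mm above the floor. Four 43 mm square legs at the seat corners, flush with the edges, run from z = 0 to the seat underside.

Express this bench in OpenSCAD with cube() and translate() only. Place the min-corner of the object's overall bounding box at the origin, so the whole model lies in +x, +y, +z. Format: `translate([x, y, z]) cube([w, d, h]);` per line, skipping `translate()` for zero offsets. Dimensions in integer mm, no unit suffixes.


// leg_h = 466 − 40 = 426
translate([0, 0, 426]) cube([1452, 295, 40]);
cube([43, 43, 426]);
translate([0, 252, 0]) cube([43, 43, 426]);
translate([1409, 0, 0]) cube([43, 43, 426]);
translate([1409, 252, 0]) cube([43, 43, 426]);


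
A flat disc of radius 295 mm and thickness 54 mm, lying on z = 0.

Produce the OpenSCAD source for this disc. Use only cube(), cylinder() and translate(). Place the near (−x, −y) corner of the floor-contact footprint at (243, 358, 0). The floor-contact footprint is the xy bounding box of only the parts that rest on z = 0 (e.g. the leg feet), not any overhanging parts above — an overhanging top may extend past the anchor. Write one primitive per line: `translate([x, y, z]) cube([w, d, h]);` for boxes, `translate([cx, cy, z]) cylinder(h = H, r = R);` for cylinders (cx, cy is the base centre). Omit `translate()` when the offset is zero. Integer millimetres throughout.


translate([538, 653, 0]) cylinder(h = 54, r = 295);


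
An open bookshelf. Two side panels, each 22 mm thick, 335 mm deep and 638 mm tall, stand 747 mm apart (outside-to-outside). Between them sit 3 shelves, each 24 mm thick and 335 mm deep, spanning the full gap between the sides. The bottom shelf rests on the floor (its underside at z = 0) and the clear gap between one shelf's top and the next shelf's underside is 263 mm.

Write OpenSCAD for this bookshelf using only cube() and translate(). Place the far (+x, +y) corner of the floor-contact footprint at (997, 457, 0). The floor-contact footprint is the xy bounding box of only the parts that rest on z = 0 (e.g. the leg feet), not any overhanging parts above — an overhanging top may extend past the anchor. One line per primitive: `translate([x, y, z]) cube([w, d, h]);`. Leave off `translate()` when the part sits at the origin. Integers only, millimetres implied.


translate([250, 122, 0]) cube([22, 335, 638]);
translate([975, 122, 0]) cube([22, 335, 638]);
translate([272, 122, 0]) cube([703, 335, 24]);
translate([272, 122, 287]) cube([703, 335, 24]);
translate([272, 122, 574]) cube([703, 335, 24]);


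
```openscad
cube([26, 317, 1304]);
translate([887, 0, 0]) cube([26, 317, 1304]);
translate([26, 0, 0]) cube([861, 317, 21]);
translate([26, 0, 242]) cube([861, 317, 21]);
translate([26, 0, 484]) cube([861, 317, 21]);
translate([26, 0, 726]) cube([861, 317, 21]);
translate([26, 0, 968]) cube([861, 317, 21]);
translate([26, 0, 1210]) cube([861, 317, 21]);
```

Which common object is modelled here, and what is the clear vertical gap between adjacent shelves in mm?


A bookshelf. The clear shelf gap is 221 mm.

Two tall side panels with 6 horizontal boards between them — a bookshelf. The first two shelf undersides are at z = 0 and z = 242; with shelf thickness 21, the clear gap is 242 − 0 − 21 = 221 mm.


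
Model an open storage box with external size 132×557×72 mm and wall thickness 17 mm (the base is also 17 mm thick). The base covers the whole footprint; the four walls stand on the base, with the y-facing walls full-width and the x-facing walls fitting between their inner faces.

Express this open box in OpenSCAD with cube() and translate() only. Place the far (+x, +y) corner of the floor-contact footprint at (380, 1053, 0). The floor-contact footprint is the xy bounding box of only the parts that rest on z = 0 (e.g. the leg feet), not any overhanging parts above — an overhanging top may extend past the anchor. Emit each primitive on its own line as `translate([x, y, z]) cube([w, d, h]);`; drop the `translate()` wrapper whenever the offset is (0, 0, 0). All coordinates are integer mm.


translate([248, 496, 0]) cube([132, 557, 17]);
translate([248, 496, 17]) cube([132, 17, 55]);
translate([248, 1036, 17]) cube([132, 17, 55]);
translate([248, 513, 17]) cube([17, 523, 55]);
translate([363, 513, 17]) cube([17, 523, 55]);


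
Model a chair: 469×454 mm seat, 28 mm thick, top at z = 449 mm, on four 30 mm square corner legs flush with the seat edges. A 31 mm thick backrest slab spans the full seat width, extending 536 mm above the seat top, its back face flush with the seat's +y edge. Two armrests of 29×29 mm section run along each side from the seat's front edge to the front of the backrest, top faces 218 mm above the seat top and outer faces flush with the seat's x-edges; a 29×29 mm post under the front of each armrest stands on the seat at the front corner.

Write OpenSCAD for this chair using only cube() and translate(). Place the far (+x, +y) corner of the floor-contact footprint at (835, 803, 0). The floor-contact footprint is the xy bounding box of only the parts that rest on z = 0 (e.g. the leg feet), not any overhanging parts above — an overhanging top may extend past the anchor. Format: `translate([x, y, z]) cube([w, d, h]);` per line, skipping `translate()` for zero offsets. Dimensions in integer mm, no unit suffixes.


// leg_h = 449 - 28 = 421
// arm post h = 218 - 29 = 189
translate([366, 349, 421]) cube([469, 454, 28]);
translate([366, 349, 0]) cube([30, 30, 421]);
translate([805, 349, 0]) cube([30, 30, 421]);
translate([366, 773, 0]) cube([30, 30, 421]);
translate([805, 773, 0]) cube([30, 30, 421]);
translate([366, 772, 449]) cube([469, 31, 536]);
translate([366, 349, 638]) cube([29, 423, 29]);
translate([806, 349, 638]) cube([29, 423, 29]);
translate([366, 349, 449]) cube([29, 29, 189]);
translate([806, 349, 449]) cube([29, 29, 189]);
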